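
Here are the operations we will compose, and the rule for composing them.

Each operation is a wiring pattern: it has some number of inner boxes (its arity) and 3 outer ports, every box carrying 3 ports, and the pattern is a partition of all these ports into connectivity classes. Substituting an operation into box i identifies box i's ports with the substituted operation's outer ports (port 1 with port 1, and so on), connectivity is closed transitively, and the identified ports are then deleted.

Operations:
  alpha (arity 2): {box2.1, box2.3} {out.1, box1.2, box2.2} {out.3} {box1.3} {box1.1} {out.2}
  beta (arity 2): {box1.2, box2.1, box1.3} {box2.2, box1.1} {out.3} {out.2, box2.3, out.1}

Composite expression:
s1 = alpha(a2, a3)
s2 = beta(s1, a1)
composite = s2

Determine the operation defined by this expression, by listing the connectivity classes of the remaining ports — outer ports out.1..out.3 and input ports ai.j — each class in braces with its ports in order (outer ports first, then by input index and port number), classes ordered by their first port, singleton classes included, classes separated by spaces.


{out.1, out.2, a1.3} {out.3} {a1.1} {a1.2, a2.2, a3.2} {a2.1} {a2.3} {a3.1, a3.3}

Connectivity passes through glued beta-boundaries; trace each wire chain.
stage alpha: inputs (a2, a3), connectivity {out.1, a2.2, a3.2} {out.2} {out.3} {a2.1} {a2.3} {a3.1, a3.3}, out.j its boundary
stage beta: inputs (a2, a3, a1), connectivity {out.1, out.2, a1.3} {out.3} {a1.1} {a1.2, a2.2, a3.2} {a2.1} {a2.3} {a3.1, a3.3}, out.j its boundary


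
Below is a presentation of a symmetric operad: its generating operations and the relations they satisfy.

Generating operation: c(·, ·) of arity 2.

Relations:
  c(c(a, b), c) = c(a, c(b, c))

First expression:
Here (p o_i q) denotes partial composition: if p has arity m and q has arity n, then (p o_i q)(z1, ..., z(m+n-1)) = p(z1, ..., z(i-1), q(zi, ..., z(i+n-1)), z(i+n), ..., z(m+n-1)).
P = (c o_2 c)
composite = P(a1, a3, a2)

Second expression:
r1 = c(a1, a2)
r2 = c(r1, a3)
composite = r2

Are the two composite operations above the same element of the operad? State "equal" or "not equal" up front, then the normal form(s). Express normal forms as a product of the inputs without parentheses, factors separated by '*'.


not equal — first a1 * a3 * a2, second a1 * a2 * a3

Normal form of the first expression: a1 * a3 * a2
Normal form of the second expression: a1 * a2 * a3
Different reductions; not equal.


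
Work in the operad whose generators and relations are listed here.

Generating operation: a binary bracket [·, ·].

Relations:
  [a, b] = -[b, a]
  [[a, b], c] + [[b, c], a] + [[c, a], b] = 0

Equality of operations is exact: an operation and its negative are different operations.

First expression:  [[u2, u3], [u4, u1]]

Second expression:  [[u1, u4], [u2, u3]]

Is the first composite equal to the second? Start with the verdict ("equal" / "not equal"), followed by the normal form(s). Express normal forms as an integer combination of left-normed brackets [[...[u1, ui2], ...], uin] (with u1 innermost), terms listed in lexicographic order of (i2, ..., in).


equal; both compose to [[[u1, u4], u2], u3] - [[[u1, u4], u3], u2]


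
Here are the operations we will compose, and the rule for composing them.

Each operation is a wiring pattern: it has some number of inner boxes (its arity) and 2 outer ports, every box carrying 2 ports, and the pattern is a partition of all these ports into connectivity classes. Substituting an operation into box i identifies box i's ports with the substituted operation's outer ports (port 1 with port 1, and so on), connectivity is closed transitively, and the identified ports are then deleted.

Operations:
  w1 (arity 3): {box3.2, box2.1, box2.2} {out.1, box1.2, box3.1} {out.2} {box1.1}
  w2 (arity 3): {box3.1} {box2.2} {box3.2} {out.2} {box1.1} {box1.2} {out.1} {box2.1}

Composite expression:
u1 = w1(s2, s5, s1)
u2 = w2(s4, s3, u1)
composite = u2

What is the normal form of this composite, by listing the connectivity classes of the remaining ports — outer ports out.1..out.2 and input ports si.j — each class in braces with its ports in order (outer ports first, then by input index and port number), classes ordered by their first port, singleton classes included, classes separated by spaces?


{out.1} {out.2} {s1.1, s2.2} {s1.2, s5.1, s5.2} {s2.1} {s3.1} {s3.2} {s4.1} {s4.2}

Two ports join when wires chain via w2-identified ports.
after w1, the pattern on (s2, s5, s1) reads {out.1, s1.1, s2.2} {out.2} {s1.2, s5.1, s5.2} {s2.1} (out.j = its outer ports)
after w2, the pattern on (s4, s3, s2, s5, s1) reads {out.1} {out.2} {s1.1, s2.2} {s1.2, s5.1, s5.2} {s2.1} {s3.1} {s3.2} {s4.1} {s4.2} (out.j = its outer ports)


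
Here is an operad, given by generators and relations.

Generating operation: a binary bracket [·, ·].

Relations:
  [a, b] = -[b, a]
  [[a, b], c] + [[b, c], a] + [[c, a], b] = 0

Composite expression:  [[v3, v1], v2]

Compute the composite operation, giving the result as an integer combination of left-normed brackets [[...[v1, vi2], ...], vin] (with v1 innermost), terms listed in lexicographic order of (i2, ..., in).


-[[v1, v3], v2]

Skip Jacobi rewriting: expand, keep v1-initial words, read off terms.
Composite bracket: [[v3, v1], v2]
Applying ab - ba throughout gives 4 signed words (2^2 = 4).
The v1-initial words carry the normal form:
  the word v1v3v2 carries sign -1 and contributes -[[v1, v3], v2]


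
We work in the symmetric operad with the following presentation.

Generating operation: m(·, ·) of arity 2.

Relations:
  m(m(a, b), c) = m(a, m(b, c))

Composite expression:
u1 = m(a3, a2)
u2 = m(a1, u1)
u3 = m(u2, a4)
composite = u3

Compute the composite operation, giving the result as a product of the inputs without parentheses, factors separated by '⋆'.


a1 ⋆ a3 ⋆ a2 ⋆ a4

Key point: m is associative — brackets drop, the a-order remains.
m(a3, a2) reduces to a3 ⋆ a2
m(a1, m(a3, a2)) reduces to a1 ⋆ a3 ⋆ a2
m(m(a1, m(a3, a2)), a4) reduces to a1 ⋆ a3 ⋆ a2 ⋆ a4


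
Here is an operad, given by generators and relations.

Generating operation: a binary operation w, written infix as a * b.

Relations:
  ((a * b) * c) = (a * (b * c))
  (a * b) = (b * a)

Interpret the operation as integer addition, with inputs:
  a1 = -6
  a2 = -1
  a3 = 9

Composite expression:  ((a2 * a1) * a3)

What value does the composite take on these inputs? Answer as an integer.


(a2 * a1) = -7
((a2 * a1) * a3) = 2

2


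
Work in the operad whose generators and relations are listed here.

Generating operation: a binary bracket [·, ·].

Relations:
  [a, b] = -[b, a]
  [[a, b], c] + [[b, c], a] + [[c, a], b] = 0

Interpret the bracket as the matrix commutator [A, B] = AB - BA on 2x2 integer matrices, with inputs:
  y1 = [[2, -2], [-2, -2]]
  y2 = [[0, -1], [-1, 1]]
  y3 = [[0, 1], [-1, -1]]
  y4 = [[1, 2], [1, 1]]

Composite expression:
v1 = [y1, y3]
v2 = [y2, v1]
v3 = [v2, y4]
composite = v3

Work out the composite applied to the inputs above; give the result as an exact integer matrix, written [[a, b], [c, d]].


[[14, 16], [-8, -14]]

[y1, y3] = [[4, 6], [2, -4]]
[y2, [y1, y3]] = [[4, 2], [-6, -4]]
[[y2, [y1, y3]], y4] = [[14, 16], [-8, -14]]


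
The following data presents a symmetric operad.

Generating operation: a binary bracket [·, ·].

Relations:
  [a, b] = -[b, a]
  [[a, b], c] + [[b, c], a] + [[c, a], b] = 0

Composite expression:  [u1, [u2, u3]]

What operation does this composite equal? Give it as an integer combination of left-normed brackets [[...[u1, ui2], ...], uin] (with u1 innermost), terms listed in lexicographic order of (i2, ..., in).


[[u1, u2], u3] - [[u1, u3], u2]

Skip Jacobi rewriting: expand, keep u1-initial words, read off terms.
Composite bracket: [u1, [u2, u3]]
Applying ab - ba throughout gives 4 signed words (2^2 = 4).
Collect the words opening with u1:
  sign of u1u2u3 is +1, so it contributes +[[u1, u2], u3]
  sign of u1u3u2 is -1, so it contributes -[[u1, u3], u2]


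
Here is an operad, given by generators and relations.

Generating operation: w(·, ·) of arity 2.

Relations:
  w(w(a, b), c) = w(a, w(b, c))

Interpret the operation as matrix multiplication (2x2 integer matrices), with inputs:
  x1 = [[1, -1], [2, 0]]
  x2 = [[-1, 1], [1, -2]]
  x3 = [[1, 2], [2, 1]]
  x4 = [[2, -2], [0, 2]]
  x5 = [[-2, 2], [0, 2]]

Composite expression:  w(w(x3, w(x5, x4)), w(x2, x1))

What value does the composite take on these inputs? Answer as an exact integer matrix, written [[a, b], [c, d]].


[[-52, -20], [-68, -28]]


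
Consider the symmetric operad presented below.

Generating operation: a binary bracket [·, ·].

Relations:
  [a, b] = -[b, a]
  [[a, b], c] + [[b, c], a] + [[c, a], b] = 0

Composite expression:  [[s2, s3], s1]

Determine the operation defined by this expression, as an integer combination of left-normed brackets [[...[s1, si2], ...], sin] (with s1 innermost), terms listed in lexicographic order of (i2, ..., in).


-[[s1, s2], s3] + [[s1, s3], s2]

A multilinear Lie element is pinned by s1-initial words (s1 innermost).
Composite bracket: [[s2, s3], s1]
Under [a, b] = ab - ba we get 4 signed associative words (2^2 = 4).
Keep just the words that open with s1:
  word s1s2s3 has sign -1, contributing -[[s1, s2], s3]
  word s1s3s2 has sign +1, contributing +[[s1, s3], s2]


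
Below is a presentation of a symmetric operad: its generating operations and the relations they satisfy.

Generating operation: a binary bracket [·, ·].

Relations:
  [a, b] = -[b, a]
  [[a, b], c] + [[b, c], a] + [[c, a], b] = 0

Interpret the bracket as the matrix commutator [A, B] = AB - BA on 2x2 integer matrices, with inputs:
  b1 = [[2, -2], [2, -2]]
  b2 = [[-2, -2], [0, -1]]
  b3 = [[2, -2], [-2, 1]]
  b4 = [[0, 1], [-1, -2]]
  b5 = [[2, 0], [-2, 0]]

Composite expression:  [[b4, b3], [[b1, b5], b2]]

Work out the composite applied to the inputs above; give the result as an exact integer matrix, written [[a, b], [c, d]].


[[96, 336], [48, -96]]

[b4, b3] = [[-4, -5], [3, 4]]
[b1, b5] = [[4, 4], [12, -4]]
[[b1, b5], b2] = [[24, -12], [-12, -24]]
[[b4, b3], [[b1, b5], b2]] = [[96, 336], [48, -96]]


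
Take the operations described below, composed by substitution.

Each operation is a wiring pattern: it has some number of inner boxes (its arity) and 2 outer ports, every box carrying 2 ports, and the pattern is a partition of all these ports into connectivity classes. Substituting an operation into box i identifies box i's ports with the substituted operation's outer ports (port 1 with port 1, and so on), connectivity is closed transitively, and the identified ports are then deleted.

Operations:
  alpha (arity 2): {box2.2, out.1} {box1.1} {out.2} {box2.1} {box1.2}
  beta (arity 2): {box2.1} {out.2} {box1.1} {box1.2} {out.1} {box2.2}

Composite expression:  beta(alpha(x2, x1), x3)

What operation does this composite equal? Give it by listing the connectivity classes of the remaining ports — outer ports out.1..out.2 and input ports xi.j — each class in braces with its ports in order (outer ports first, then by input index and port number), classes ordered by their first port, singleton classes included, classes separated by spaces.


Treat the ports identified at beta as solder joints: merge, then drop.
alpha over (x2, x1) gives {out.1, x1.2} {out.2} {x1.1} {x2.1} {x2.2}, out.j being that stage's outer ports
beta over (x2, x1, x3) gives {out.1} {out.2} {x1.1} {x1.2} {x2.1} {x2.2} {x3.1} {x3.2}, out.j being that stage's outer ports

{out.1} {out.2} {x1.1} {x1.2} {x2.1} {x2.2} {x3.1} {x3.2}


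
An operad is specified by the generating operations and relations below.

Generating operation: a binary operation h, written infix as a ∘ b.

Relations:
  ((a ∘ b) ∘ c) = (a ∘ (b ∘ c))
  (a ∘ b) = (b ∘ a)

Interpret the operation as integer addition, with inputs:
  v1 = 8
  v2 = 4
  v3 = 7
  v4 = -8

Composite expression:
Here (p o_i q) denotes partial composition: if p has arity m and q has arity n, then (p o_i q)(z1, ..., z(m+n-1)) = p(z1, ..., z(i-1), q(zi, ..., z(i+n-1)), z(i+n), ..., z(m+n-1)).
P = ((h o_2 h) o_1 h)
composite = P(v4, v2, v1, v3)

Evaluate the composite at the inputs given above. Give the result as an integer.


(v4 ∘ v2) = -4
(v1 ∘ v3) = 15
((v4 ∘ v2) ∘ (v1 ∘ v3)) = 11

11


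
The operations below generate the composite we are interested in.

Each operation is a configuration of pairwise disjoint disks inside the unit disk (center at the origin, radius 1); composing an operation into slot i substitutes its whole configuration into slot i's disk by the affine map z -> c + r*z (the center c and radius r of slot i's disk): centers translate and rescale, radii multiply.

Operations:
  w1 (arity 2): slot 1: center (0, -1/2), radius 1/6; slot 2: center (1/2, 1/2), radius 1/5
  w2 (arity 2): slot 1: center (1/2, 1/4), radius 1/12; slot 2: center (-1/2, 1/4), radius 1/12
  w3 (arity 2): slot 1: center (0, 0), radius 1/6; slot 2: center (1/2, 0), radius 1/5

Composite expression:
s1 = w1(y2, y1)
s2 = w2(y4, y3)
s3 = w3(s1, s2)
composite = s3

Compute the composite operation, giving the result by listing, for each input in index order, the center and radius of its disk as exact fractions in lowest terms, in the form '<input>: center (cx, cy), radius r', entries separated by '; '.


y1: center (1/12, 1/12), radius 1/30; y2: center (0, -1/12), radius 1/36; y3: center (2/5, 1/20), radius 1/60; y4: center (3/5, 1/20), radius 1/60


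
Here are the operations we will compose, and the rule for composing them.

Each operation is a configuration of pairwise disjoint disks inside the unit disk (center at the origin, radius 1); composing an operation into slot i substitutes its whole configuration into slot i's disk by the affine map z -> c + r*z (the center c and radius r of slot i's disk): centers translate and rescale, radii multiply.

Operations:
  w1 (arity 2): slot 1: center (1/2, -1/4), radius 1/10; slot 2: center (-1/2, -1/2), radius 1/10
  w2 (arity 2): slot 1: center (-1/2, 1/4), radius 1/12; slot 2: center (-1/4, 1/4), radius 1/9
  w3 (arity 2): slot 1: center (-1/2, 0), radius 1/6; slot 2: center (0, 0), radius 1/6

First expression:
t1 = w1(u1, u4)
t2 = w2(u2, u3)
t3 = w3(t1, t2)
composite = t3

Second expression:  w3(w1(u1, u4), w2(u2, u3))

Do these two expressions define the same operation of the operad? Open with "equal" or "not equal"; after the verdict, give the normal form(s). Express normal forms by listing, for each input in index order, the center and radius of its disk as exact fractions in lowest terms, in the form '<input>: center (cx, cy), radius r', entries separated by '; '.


equal; the common form is u1: center (-5/12, -1/24), radius 1/60; u2: center (-1/12, 1/24), radius 1/72; u3: center (-1/24, 1/24), radius 1/54; u4: center (-7/12, -1/12), radius 1/60

The first expression reduces to u1: center (-5/12, -1/24), radius 1/60; u2: center (-1/12, 1/24), radius 1/72; u3: center (-1/24, 1/24), radius 1/54; u4: center (-7/12, -1/12), radius 1/60
The second expression reduces to u1: center (-5/12, -1/24), radius 1/60; u2: center (-1/12, 1/24), radius 1/72; u3: center (-1/24, 1/24), radius 1/54; u4: center (-7/12, -1/12), radius 1/60
Both agree, so they are equal.


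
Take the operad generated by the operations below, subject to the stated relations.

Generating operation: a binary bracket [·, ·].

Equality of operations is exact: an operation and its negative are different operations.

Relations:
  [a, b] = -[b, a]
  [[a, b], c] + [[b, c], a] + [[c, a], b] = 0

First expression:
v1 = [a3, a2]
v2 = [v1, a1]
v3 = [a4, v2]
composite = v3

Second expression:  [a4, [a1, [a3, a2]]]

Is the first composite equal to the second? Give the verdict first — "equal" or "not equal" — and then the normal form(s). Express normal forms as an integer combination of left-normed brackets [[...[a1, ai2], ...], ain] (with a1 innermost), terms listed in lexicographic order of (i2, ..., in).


not equal — first -[[[a1, a2], a3], a4] + [[[a1, a3], a2], a4], second [[[a1, a2], a3], a4] - [[[a1, a3], a2], a4]

The first expression reduces to -[[[a1, a2], a3], a4] + [[[a1, a3], a2], a4]
The second expression reduces to [[[a1, a2], a3], a4] - [[[a1, a3], a2], a4]
The forms do not match — not equal.


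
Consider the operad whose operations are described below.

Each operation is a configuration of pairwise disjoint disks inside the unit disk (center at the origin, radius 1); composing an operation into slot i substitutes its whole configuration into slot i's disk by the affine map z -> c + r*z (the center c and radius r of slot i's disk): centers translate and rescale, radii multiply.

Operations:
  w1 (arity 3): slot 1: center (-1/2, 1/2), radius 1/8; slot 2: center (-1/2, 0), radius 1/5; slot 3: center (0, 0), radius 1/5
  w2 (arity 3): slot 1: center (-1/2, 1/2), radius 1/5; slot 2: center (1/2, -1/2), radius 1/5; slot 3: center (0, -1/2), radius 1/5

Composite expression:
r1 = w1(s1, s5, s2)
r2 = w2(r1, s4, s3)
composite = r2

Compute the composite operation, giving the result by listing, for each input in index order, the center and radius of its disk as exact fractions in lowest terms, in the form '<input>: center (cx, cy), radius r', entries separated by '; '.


Below w2, radii multiply path by path; the s-disk centers shift.
for s1, the 2-step affine chain lands on center (-3/5, 3/5), radius 1/40
for s5, the 2-step affine chain lands on center (-3/5, 1/2), radius 1/25
for s2, the 2-step affine chain lands on center (-1/2, 1/2), radius 1/25
for s4, the 1-step affine chain lands on center (1/2, -1/2), radius 1/5
for s3, the 1-step affine chain lands on center (0, -1/2), radius 1/5

s1: center (-3/5, 3/5), radius 1/40; s2: center (-1/2, 1/2), radius 1/25; s3: center (0, -1/2), radius 1/5; s4: center (1/2, -1/2), radius 1/5; s5: center (-3/5, 1/2), radius 1/25


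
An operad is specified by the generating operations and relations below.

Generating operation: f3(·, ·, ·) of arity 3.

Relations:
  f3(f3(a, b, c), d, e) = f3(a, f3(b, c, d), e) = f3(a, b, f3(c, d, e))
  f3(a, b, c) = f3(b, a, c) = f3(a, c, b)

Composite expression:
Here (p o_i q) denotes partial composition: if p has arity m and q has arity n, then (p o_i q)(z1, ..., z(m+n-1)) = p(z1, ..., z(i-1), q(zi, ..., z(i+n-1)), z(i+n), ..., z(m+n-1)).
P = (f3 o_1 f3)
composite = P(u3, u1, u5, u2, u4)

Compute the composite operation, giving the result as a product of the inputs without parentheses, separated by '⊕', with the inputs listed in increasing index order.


Both nesting and order wash out for f3; what remains is which u's occur.
f3(u3, u1, u5) collapses to u3 ⊕ u1 ⊕ u5
f3(f3(u3, u1, u5), u2, u4) collapses to u3 ⊕ u1 ⊕ u5 ⊕ u2 ⊕ u4
the factors in increasing index order: u1 ⊕ u2 ⊕ u3 ⊕ u4 ⊕ u5

u1 ⊕ u2 ⊕ u3 ⊕ u4 ⊕ u5


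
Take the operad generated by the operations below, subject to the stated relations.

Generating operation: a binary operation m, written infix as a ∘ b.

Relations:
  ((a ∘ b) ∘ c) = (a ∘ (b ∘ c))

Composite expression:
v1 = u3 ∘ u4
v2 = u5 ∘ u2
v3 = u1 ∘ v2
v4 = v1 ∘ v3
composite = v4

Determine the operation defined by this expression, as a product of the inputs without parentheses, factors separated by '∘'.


u3 ∘ u4 ∘ u1 ∘ u5 ∘ u2

All parenthesizations of m agree; list the u-inputs left to right.
(u3 ∘ u4) flattens to u3 ∘ u4
(u5 ∘ u2) flattens to u5 ∘ u2
(u1 ∘ (u5 ∘ u2)) flattens to u1 ∘ u5 ∘ u2
((u3 ∘ u4) ∘ (u1 ∘ (u5 ∘ u2))) flattens to u3 ∘ u4 ∘ u1 ∘ u5 ∘ u2


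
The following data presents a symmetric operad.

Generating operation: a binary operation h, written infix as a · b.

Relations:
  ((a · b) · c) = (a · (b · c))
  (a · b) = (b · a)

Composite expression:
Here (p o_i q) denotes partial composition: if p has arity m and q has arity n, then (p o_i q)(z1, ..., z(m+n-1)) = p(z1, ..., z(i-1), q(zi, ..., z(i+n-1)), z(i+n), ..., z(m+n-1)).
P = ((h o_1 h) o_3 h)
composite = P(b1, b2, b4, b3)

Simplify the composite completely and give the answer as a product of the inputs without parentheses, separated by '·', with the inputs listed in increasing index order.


b1 · b2 · b3 · b4

Both nesting and order wash out for h; what remains is which b's occur.
(b1 · b2) unparenthesizes to b1 · b2
(b4 · b3) unparenthesizes to b4 · b3
((b1 · b2) · (b4 · b3)) unparenthesizes to b1 · b2 · b4 · b3
putting the inputs in ascending order: b1 · b2 · b3 · b4


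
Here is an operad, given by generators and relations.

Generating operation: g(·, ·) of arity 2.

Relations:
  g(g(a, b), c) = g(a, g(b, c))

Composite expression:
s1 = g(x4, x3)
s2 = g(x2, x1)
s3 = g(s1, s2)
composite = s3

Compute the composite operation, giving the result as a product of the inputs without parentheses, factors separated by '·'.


x4 · x3 · x2 · x1

Key point: g is associative — brackets drop, the x-order remains.
g(x4, x3) unparenthesizes to x4 · x3
g(x2, x1) unparenthesizes to x2 · x1
g(g(x4, x3), g(x2, x1)) unparenthesizes to x4 · x3 · x2 · x1


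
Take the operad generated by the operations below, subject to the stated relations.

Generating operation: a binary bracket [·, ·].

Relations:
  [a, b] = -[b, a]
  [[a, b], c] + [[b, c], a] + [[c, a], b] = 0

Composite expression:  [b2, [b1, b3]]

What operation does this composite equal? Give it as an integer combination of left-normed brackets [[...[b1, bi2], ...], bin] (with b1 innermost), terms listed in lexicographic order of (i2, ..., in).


-[[b1, b3], b2]

Antisymmetry and Jacobi reduce to b1-anchored left-normed brackets.
Composite bracket: [b2, [b1, b3]]
Full expansion: 4 signed words from ab - ba (2^2 = 4).
Coefficients come from the b1-initial words:
  b1b3b2 (sign -1) contributes -[[b1, b3], b2]


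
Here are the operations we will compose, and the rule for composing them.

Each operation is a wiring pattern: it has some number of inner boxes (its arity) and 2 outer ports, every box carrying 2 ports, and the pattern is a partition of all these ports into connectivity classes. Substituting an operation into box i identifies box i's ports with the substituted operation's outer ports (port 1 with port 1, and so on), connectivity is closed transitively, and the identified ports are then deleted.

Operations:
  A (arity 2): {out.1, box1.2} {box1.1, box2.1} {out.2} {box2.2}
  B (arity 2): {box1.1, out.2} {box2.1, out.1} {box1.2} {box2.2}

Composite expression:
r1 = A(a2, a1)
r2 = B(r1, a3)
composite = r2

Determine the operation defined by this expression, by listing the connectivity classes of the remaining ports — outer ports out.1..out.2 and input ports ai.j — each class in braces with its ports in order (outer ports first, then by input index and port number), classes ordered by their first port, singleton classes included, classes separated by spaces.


{out.1, a3.1} {out.2, a2.2} {a1.1, a2.1} {a1.2} {a3.2}

Treat the ports identified at B as solder joints: merge, then drop.
stage A: inputs (a2, a1), connectivity {out.1, a2.2} {out.2} {a1.1, a2.1} {a1.2}, out.j its boundary
stage B: inputs (a2, a1, a3), connectivity {out.1, a3.1} {out.2, a2.2} {a1.1, a2.1} {a1.2} {a3.2}, out.j its boundary


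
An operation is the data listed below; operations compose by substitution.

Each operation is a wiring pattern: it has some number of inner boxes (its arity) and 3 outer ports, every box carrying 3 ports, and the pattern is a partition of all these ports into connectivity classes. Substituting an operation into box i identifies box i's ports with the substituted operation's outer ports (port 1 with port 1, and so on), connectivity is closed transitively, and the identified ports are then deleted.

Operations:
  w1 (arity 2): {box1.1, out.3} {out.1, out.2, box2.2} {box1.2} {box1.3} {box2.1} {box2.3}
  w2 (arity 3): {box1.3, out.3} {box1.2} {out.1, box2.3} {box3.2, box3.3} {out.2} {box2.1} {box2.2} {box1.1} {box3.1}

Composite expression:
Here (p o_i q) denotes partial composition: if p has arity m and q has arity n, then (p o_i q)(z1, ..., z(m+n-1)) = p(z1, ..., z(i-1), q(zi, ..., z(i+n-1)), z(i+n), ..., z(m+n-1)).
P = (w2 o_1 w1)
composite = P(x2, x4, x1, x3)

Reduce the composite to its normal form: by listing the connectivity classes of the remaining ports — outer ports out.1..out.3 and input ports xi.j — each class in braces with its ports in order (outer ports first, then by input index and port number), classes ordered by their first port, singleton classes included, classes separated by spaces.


{out.1, x1.3} {out.2} {out.3, x2.1} {x1.1} {x1.2} {x2.2} {x2.3} {x3.1} {x3.2, x3.3} {x4.1} {x4.2} {x4.3}

Two ports join when wires chain via w2-identified ports.
after w1, the pattern on (x2, x4) reads {out.1, out.2, x4.2} {out.3, x2.1} {x2.2} {x2.3} {x4.1} {x4.3} (out.j = its outer ports)
after w2, the pattern on (x2, x4, x1, x3) reads {out.1, x1.3} {out.2} {out.3, x2.1} {x1.1} {x1.2} {x2.2} {x2.3} {x3.1} {x3.2, x3.3} {x4.1} {x4.2} {x4.3} (out.j = its outer ports)


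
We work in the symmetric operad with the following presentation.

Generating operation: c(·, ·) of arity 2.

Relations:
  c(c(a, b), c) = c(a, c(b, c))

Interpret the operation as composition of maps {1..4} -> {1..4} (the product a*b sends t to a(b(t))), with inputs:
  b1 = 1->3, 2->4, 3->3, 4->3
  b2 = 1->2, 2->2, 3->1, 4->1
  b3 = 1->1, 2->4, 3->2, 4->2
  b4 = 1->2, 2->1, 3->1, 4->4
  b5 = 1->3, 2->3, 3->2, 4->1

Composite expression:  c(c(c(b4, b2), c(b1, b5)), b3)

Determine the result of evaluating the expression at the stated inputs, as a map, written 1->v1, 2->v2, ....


c(b4, b2) = 1->1, 2->1, 3->2, 4->2
c(b1, b5) = 1->3, 2->3, 3->4, 4->3
c(c(b4, b2), c(b1, b5)) = 1->2, 2->2, 3->2, 4->2
c(c(c(b4, b2), c(b1, b5)), b3) = 1->2, 2->2, 3->2, 4->2

1->2, 2->2, 3->2, 4->2


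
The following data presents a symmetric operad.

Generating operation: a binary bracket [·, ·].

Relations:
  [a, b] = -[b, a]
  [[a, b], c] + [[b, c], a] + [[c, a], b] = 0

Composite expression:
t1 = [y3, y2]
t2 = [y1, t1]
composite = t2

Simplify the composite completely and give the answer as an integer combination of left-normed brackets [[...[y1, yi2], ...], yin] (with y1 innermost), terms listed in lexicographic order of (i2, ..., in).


Antisymmetry and Jacobi reduce to y1-anchored left-normed brackets.
Composite bracket: [y1, [y3, y2]]
The bracket unfolds into 4 signed words via [a, b] = ab - ba (2^2 = 4).
Words beginning with y1 determine it all:
  y1y2y3 (sign -1) contributes -[[y1, y2], y3]
  y1y3y2 (sign +1) contributes +[[y1, y3], y2]

-[[y1, y2], y3] + [[y1, y3], y2]


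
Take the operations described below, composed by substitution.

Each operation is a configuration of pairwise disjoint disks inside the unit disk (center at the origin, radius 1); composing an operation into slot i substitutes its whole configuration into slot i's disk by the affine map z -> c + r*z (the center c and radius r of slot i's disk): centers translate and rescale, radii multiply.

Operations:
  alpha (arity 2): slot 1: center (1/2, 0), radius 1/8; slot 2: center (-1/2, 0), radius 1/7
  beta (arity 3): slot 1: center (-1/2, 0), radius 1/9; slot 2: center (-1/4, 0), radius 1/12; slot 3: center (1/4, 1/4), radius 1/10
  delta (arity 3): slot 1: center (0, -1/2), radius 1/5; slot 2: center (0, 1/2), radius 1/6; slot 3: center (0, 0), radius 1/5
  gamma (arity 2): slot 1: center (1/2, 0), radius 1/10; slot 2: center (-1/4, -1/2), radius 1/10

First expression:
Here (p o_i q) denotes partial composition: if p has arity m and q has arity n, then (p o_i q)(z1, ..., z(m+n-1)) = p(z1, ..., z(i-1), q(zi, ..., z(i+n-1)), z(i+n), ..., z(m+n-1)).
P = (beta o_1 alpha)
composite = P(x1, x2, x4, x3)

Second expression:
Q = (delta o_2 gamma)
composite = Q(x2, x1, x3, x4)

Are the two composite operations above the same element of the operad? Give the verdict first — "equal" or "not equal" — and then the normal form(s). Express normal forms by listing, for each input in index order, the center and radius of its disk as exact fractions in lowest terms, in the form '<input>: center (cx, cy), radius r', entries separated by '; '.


Reducing the first expression gives x1: center (-4/9, 0), radius 1/72; x2: center (-5/9, 0), radius 1/63; x3: center (1/4, 1/4), radius 1/10; x4: center (-1/4, 0), radius 1/12
Reducing the second expression gives x1: center (1/12, 1/2), radius 1/60; x2: center (0, -1/2), radius 1/5; x3: center (-1/24, 5/12), radius 1/60; x4: center (0, 0), radius 1/5
No match — not equal.

not equal — first x1: center (-4/9, 0), radius 1/72; x2: center (-5/9, 0), radius 1/63; x3: center (1/4, 1/4), radius 1/10; x4: center (-1/4, 0), radius 1/12, second x1: center (1/12, 1/2), radius 1/60; x2: center (0, -1/2), radius 1/5; x3: center (-1/24, 5/12), radius 1/60; x4: center (0, 0), radius 1/5


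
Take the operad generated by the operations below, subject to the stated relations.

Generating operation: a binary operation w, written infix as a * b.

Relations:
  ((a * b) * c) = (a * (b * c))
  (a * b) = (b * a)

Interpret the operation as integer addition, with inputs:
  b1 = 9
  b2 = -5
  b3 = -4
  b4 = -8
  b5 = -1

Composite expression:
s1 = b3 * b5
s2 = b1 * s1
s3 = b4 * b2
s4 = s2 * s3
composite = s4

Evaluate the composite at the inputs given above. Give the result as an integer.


-9

(b3 * b5) = -5
(b1 * (b3 * b5)) = 4
(b4 * b2) = -13
((b1 * (b3 * b5)) * (b4 * b2)) = -9


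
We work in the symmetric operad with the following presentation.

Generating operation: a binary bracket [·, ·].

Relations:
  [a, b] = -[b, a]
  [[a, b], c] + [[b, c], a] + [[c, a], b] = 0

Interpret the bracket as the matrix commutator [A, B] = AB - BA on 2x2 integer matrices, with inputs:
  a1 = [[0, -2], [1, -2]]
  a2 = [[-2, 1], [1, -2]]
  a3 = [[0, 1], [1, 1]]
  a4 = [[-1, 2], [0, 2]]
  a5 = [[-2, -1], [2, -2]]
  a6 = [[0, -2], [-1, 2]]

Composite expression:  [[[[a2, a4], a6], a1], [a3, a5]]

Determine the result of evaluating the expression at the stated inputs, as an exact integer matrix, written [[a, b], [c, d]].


[[-6, -12], [60, 6]]

[a2, a4] = [[-2, 3], [-3, 2]]
[[a2, a4], a6] = [[-9, 14], [2, 9]]
[[[a2, a4], a6], a1] = [[18, 8], [22, -18]]
[a3, a5] = [[3, 1], [2, -3]]
[[[[a2, a4], a6], a1], [a3, a5]] = [[-6, -12], [60, 6]]


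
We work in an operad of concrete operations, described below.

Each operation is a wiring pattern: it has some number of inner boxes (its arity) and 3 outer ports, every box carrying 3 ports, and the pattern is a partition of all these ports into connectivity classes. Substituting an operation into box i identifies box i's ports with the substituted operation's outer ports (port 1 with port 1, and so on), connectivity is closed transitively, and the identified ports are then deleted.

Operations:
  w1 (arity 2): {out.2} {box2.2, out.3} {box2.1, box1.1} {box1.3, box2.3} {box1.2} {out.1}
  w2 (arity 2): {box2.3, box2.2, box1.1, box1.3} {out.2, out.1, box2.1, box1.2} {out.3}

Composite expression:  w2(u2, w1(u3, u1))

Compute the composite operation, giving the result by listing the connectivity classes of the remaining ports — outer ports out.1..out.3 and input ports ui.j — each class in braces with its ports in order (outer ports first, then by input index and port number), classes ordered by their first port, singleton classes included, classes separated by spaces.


{out.1, out.2, u2.2} {out.3} {u1.1, u3.1} {u1.2, u2.1, u2.3} {u1.3, u3.3} {u3.2}

After gluing at w2, chains via deleted ports link the u-ports.
w1 over (u3, u1) gives {out.1} {out.2} {out.3, u1.2} {u1.1, u3.1} {u1.3, u3.3} {u3.2}, out.j being that stage's outer ports
w2 over (u2, u3, u1) gives {out.1, out.2, u2.2} {out.3} {u1.1, u3.1} {u1.2, u2.1, u2.3} {u1.3, u3.3} {u3.2}, out.j being that stage's outer ports


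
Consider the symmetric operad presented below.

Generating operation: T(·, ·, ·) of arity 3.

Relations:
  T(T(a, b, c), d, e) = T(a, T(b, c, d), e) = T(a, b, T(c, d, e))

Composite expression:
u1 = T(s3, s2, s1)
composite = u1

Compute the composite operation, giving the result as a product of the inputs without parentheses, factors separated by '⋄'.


s3 ⋄ s2 ⋄ s1

All parenthesizations of T agree; list the s-inputs left to right.
T(s3, s2, s1) unparenthesizes to s3 ⋄ s2 ⋄ s1


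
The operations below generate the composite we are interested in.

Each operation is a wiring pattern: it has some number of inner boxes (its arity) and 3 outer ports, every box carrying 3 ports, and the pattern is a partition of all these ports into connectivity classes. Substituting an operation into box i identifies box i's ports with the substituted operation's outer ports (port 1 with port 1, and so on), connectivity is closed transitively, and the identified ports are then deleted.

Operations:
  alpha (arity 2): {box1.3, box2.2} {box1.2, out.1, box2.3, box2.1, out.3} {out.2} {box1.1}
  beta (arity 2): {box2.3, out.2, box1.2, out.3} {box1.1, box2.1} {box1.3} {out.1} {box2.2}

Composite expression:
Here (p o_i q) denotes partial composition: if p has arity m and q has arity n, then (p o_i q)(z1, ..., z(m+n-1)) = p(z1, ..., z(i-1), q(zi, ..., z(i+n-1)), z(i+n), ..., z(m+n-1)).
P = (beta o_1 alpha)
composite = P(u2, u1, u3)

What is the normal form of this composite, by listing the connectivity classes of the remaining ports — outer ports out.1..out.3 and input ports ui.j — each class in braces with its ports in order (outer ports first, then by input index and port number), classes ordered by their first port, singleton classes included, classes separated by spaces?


Reachability decides: close wires over beta-identified ports.
composing alpha on (u2, u1), with out.j its own outer ports: {out.1, out.3, u1.1, u1.3, u2.2} {out.2} {u1.2, u2.3} {u2.1}
composing beta on (u2, u1, u3), with out.j its own outer ports: {out.1} {out.2, out.3, u3.3} {u1.1, u1.3, u2.2, u3.1} {u1.2, u2.3} {u2.1} {u3.2}

{out.1} {out.2, out.3, u3.3} {u1.1, u1.3, u2.2, u3.1} {u1.2, u2.3} {u2.1} {u3.2}


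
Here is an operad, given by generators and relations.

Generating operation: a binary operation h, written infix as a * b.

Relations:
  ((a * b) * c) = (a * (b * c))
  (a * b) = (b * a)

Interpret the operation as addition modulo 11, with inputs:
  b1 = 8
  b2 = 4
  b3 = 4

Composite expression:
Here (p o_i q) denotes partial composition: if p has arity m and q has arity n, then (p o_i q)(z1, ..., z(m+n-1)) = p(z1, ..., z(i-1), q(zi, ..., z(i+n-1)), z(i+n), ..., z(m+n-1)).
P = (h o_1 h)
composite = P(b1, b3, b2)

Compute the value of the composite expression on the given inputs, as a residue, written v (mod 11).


5 (mod 11)

(b1 * b3) = 1
((b1 * b3) * b2) = 5


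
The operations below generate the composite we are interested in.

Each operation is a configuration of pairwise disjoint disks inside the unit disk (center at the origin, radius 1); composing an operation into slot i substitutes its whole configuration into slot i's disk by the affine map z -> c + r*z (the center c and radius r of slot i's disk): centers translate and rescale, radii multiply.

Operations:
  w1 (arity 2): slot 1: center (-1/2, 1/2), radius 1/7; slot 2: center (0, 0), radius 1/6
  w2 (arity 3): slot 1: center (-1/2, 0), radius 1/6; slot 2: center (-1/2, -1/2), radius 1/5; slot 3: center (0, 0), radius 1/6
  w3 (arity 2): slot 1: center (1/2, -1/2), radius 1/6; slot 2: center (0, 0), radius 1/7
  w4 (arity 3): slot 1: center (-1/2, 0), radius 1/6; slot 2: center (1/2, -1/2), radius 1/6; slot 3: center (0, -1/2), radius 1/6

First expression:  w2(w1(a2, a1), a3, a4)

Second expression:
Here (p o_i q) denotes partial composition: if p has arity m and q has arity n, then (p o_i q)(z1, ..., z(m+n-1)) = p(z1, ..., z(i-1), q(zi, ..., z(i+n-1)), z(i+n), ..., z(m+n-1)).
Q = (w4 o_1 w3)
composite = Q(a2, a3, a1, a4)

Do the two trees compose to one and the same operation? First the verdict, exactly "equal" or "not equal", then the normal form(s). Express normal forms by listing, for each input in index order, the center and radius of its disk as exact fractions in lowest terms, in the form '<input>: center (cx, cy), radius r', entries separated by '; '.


not equal; first: a1: center (-1/2, 0), radius 1/36; a2: center (-7/12, 1/12), radius 1/42; a3: center (-1/2, -1/2), radius 1/5; a4: center (0, 0), radius 1/6; second: a1: center (1/2, -1/2), radius 1/6; a2: center (-5/12, -1/12), radius 1/36; a3: center (-1/2, 0), radius 1/42; a4: center (0, -1/2), radius 1/6


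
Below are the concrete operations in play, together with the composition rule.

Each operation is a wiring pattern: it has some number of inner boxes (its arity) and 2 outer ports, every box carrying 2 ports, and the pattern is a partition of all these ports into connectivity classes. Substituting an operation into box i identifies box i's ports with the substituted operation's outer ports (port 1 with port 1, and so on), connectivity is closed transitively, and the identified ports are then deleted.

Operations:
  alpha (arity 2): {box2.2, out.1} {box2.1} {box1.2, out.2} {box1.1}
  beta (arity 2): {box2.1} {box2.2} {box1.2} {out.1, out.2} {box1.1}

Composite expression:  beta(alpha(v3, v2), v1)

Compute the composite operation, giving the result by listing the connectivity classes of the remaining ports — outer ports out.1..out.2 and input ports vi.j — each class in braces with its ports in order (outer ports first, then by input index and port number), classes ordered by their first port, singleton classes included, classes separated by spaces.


{out.1, out.2} {v1.1} {v1.2} {v2.1} {v2.2} {v3.1} {v3.2}

Reachability decides: close wires over beta-identified ports.
through alpha, on inputs (v3, v2): {out.1, v2.2} {out.2, v3.2} {v2.1} {v3.1} (out.j = stage outer ports)
through beta, on inputs (v3, v2, v1): {out.1, out.2} {v1.1} {v1.2} {v2.1} {v2.2} {v3.1} {v3.2} (out.j = stage outer ports)


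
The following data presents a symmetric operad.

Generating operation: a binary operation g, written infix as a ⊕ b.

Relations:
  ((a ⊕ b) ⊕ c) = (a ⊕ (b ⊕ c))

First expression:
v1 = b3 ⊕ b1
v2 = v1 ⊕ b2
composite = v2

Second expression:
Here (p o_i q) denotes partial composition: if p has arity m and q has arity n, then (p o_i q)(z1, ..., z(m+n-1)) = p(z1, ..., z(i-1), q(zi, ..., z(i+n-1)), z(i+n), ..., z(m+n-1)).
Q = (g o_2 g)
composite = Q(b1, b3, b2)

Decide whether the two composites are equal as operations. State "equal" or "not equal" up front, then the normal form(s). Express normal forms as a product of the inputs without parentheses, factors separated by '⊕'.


Reducing the first expression gives b3 ⊕ b1 ⊕ b2
Reducing the second expression gives b1 ⊕ b3 ⊕ b2
The forms do not match — not equal.

not equal: they reduce to b3 ⊕ b1 ⊕ b2 and b1 ⊕ b3 ⊕ b2


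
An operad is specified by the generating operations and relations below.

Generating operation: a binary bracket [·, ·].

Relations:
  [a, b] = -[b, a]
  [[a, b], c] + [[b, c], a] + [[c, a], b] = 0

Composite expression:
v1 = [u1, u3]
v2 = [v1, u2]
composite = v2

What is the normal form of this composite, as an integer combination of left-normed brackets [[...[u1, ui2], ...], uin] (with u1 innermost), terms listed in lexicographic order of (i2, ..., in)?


[[u1, u3], u2]


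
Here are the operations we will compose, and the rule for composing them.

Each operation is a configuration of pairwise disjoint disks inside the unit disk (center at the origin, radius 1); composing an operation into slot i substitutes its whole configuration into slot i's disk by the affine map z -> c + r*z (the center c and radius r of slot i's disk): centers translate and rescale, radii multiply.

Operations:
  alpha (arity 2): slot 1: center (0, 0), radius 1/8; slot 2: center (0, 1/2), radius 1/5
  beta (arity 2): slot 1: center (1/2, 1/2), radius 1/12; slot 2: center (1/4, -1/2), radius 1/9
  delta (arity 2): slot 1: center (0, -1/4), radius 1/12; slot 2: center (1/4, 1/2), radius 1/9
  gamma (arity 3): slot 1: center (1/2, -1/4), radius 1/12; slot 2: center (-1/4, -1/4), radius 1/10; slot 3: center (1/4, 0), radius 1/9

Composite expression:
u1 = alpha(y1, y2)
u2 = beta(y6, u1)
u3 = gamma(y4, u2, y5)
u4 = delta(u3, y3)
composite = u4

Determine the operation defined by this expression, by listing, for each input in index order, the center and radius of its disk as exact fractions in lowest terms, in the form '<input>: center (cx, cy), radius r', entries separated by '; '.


Nesting under delta composes maps z -> c + r*z down each y-path.
y4: after 2 affine steps, its disk has center (1/24, -13/48), radius 1/144
y6: after 3 affine steps, its disk has center (-1/60, -4/15), radius 1/1440
y1: after 4 affine steps, its disk has center (-3/160, -11/40), radius 1/8640
y2: after 4 affine steps, its disk has center (-3/160, -593/2160), radius 1/5400
y5: after 2 affine steps, its disk has center (1/48, -1/4), radius 1/108
y3: after 1 affine step, its disk has center (1/4, 1/2), radius 1/9

y1: center (-3/160, -11/40), radius 1/8640; y2: center (-3/160, -593/2160), radius 1/5400; y3: center (1/4, 1/2), radius 1/9; y4: center (1/24, -13/48), radius 1/144; y5: center (1/48, -1/4), radius 1/108; y6: center (-1/60, -4/15), radius 1/1440
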